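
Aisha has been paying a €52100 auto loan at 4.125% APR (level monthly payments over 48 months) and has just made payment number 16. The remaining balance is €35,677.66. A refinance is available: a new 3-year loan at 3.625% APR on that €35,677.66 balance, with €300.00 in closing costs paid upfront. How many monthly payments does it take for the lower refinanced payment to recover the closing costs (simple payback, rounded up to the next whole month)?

3 months

Current payment = 52,100 × 4.125%/12 / (1 − (1+0.0034375)^−48) = €1,179.29.
Refinanced payment = 35,677.66 × 0.0030208 / (1 − (1+0.0030208)^−36) = €1,047.41.
Monthly savings = €1,179.29 − €1,047.41 = €131.88.
Break-even = €300.00 / €131.88 = 2.27 → 3 months.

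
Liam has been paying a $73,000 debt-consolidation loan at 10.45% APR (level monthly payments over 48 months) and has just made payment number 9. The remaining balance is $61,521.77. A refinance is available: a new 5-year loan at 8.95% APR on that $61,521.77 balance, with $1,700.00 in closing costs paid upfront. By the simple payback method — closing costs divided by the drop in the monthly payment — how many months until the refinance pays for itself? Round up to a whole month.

Current payment = 73,000 × 10.45%/12 / (1 − (1+0.0087083)^−48) = $1,867.28.
Refinanced payment = 61,521.77 × 0.0074583 / (1 − (1+0.0074583)^−60) = $1,275.60.
Monthly savings = $1,867.28 − $1,275.60 = $591.68.
Break-even = $1,700.00 / $591.68 = 2.87 → 3 months.

3 months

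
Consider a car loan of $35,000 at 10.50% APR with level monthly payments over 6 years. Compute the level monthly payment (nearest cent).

$657.26

At 10.50% the monthly rate is 0.0087500, so the payment is 35,000 × 0.0087500 / (1 − 1.0087500^−72) = $657.26.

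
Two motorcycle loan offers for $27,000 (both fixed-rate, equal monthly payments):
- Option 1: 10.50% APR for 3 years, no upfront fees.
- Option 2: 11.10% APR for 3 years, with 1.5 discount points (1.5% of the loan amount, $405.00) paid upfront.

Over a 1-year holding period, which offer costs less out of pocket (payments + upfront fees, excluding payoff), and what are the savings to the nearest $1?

Option 1 by $497

Option 1: monthly rate = 10.5%/12 = 0.0087500; payment = 27,000 × 0.0087500 / (1 − (1+0.0087500)^−36) = $877.57.
Option 2: monthly rate = 11.1%/12 = 0.0092500; payment = 27,000 × 0.0092500 / (1 − (1+0.0092500)^−36) = $885.22.
Over 12 months: Option 1 costs 12 × $877.57 = $10,530.84; Option 2 costs 12 × $885.22 + $405.00 = $11,027.64.
Option 1 is cheaper by $11,027.64 − $10,530.84 = $496.80.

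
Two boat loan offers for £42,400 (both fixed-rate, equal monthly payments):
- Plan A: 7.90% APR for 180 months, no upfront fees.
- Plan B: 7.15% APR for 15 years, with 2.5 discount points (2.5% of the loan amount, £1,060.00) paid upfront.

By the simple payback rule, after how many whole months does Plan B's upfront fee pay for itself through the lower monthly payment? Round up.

59 months

Plan A: at 7.90% the monthly rate is 0.0065833, so the payment is 42,400 × 0.0065833 / (1 − 1.0065833^−180) = £402.75.
Plan B: at 7.15% the monthly rate is 0.0059583, so the payment is 42,400 × 0.0059583 / (1 − 1.0059583^−180) = £384.67.
Monthly savings = £402.75 − £384.67 = £18.08.
Break-even = £1,060.00 / £18.08 = 58.63 → 59 months.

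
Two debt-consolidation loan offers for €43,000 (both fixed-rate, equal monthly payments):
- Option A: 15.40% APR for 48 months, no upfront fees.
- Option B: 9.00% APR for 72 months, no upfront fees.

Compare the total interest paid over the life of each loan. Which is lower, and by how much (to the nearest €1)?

Option A: at 15.40% the monthly rate is 0.0128333, so the payment is 43,000 × 0.0128333 / (1 − 1.0128333^−48) = €1,205.46.
Total interest on Option A = 48 × €1,205.46 − €43,000 = €14,862.08.
Option B: at 9.00% the monthly rate is 0.0075000, so the payment is 43,000 × 0.0075000 / (1 − 1.0075000^−72) = €775.10.
Total interest on Option B = 72 × €775.10 − €43,000 = €12,807.20.
Option B is lower by €2,054.88.

Option B by €2,055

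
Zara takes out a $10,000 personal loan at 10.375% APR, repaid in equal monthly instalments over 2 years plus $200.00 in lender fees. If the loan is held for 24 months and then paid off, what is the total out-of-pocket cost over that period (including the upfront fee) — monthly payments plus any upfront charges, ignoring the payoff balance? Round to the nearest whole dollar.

$11,316

Monthly rate = 10.375%/12 = 0.0086458; payment = 10,000 × 0.0086458 / (1 − (1+0.0086458)^−24) = $463.18.
Total outlay = 24 × $463.18 + $200.00 = $11,316.32.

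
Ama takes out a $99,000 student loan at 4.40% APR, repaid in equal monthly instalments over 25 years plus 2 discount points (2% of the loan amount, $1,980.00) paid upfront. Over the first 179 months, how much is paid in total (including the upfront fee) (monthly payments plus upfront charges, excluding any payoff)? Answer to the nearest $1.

At 4.40% the monthly rate is 0.0036667, so the payment is 99,000 × 0.0036667 / (1 − 1.0036667^−300) = $544.67.
Total outlay = 179 × $544.67 + $1,980.00 = $99,475.93.

$99,476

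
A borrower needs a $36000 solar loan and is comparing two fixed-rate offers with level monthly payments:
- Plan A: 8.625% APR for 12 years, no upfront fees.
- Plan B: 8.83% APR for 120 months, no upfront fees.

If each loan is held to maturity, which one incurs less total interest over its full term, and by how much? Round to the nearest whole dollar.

Plan B by $3,579

Plan A: at 8.625% the monthly rate is 0.0071875, so the payment is 36,000 × 0.0071875 / (1 − 1.0071875^−144) = $402.13.
Total interest on Plan A = 144 × $402.13 − $36,000 = $21,906.72.
Plan B: at 8.83% the monthly rate is 0.0073583, so the payment is 36,000 × 0.0073583 / (1 − 1.0073583^−120) = $452.73.
Total interest on Plan B = 120 × $452.73 − $36,000 = $18,327.60.
Plan B is lower by $3,579.12.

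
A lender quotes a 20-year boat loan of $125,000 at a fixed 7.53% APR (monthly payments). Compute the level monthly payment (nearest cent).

Monthly rate = 7.53%/12 = 0.0062750; payment = 125,000 × 0.0062750 / (1 − (1+0.0062750)^−240) = $1,009.29.

$1,009.29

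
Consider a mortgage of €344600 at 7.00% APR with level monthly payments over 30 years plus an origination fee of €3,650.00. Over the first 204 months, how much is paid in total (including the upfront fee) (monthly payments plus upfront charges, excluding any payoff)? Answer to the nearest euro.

At 7.00% the monthly rate is 0.0058333, so the payment is 344,600 × 0.0058333 / (1 − 1.0058333^−360) = €2,292.63.
Total outlay = 204 × €2,292.63 + €3,650.00 = €471,346.52.

€471,347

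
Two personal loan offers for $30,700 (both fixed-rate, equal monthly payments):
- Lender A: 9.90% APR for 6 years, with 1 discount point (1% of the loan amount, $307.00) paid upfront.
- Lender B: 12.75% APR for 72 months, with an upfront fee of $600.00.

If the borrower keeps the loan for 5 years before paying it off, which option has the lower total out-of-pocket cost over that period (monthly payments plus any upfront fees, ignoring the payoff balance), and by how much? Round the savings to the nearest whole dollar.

Lender A: monthly rate = 9.9%/12 = 0.0082500; payment = 30,700 × 0.0082500 / (1 − (1+0.0082500)^−72) = $567.20.
Lender B: monthly rate = 12.75%/12 = 0.0106250; payment = 30,700 × 0.0106250 / (1 − (1+0.0106250)^−72) = $612.23.
Over 60 months: Lender A costs 60 × $567.20 + $307.00 = $34,339.00; Lender B costs 60 × $612.23 + $600.00 = $37,333.80.
Lender A is cheaper by $37,333.80 − $34,339.00 = $2,994.80.

Lender A by $2,995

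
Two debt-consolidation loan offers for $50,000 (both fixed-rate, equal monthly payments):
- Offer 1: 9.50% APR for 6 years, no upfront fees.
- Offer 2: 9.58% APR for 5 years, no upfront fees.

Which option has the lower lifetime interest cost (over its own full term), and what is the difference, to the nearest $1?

Offer 2 by $2,666

Offer 1: monthly rate = 9.5%/12 = 0.0079167; payment = 50,000 × 0.0079167 / (1 − (1+0.0079167)^−72) = $913.73.
Total interest on Offer 1 = 72 × $913.73 − $50,000 = $15,788.56.
Offer 2: at 9.58% the monthly rate is 0.0079833, so the payment is 50,000 × 0.0079833 / (1 − 1.0079833^−60) = $1,052.05.
Total interest on Offer 2 = 60 × $1,052.05 − $50,000 = $13,123.00.
Offer 2 is lower by $2,665.56.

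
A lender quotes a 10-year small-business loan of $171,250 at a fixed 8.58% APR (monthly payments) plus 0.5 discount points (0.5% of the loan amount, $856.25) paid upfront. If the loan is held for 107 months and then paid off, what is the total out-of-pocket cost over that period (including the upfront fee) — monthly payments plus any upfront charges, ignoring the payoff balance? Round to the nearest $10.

At 8.58% the monthly rate is 0.0071500, so the payment is 171,250 × 0.0071500 / (1 − 1.0071500^−120) = $2,130.59.
Total outlay = 107 × $2,130.59 + $856.25 = $228,829.38.

$228,830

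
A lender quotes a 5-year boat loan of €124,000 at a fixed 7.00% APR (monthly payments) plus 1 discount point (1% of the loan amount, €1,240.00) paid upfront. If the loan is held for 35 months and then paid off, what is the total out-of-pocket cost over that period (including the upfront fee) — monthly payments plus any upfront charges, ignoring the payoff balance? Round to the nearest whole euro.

€87,177

Monthly rate = 7%/12 = 0.0058333; payment = 124,000 × 0.0058333 / (1 − (1+0.0058333)^−60) = €2,455.35.
Total outlay = 35 × €2,455.35 + €1,240.00 = €87,177.25.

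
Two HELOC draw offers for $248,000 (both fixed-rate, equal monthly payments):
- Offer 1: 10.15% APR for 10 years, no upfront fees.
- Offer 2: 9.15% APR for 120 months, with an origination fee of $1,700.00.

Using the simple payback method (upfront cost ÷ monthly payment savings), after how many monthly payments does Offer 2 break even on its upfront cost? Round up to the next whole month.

Offer 1: at 10.15% the monthly rate is 0.0084583, so the payment is 248,000 × 0.0084583 / (1 − 1.0084583^−120) = $3,297.97.
Offer 2: at 9.15% the monthly rate is 0.0076250, so the payment is 248,000 × 0.0076250 / (1 − 1.0076250^−120) = $3,161.73.
Monthly savings = $3,297.97 − $3,161.73 = $136.24.
Break-even = $1,700.00 / $136.24 = 12.48 → 13 months.

13 months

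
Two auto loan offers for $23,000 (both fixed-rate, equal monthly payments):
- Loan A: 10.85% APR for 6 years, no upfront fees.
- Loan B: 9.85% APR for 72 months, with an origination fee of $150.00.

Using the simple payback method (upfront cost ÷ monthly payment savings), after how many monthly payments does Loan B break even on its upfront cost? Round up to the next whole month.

13 months

Loan A: monthly rate = 10.85%/12 = 0.0090417; payment = 23,000 × 0.0090417 / (1 − (1+0.0090417)^−72) = $436.02.
Loan B: monthly rate = 9.85%/12 = 0.0082083; payment = 23,000 × 0.0082083 / (1 − (1+0.0082083)^−72) = $424.36.
Monthly savings = $436.02 − $424.36 = $11.66.
Break-even = $150.00 / $11.66 = 12.86 → 13 months.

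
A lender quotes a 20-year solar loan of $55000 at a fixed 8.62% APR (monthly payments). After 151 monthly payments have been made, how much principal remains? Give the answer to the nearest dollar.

$31,580

With monthly rate i = 8.62%/12 = 0.0071833, the balance after k of n payments is P · [(1+i)^n − (1+i)^k] / [(1+i)^n − 1].
(1+0.0071833)^240 = 5.57246475 and (1+0.0071833)^151 = 2.94705412, so the balance is 55,000 × (5.57246475 − 2.94705412) / (5.57246475 − 1) = $31,579.81.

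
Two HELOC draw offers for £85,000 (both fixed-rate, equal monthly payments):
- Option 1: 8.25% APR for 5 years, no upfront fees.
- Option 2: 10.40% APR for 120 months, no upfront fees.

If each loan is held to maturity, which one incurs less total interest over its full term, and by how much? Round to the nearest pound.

Option 1: monthly rate = 8.25%/12 = 0.0068750; payment = 85,000 × 0.0068750 / (1 − (1+0.0068750)^−60) = £1,733.68.
Total interest on Option 1 = 60 × £1,733.68 − £85,000 = £19,020.80.
Option 2: at 10.40% the monthly rate is 0.0086667, so the payment is 85,000 × 0.0086667 / (1 − 1.0086667^−120) = £1,142.19.
Total interest on Option 2 = 120 × £1,142.19 − £85,000 = £52,062.80.
Option 1 is lower by £33,042.00.

Option 1 by £33,042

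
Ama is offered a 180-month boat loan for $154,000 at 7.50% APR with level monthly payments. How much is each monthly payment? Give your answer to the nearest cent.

At 7.50% the monthly rate is 0.0062500, so the payment is 154,000 × 0.0062500 / (1 − 1.0062500^−180) = $1,427.60.

$1,427.60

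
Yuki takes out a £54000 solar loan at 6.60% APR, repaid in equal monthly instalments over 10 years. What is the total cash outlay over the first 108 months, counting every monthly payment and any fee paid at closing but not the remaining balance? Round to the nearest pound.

£66,518

Monthly rate = 6.6%/12 = 0.0055000; payment = 54,000 × 0.0055000 / (1 − (1+0.0055000)^−120) = £615.91.
Total outlay = 108 × £615.91 = £66,518.28.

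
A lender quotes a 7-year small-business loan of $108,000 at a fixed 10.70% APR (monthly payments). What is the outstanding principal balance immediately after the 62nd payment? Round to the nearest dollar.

With monthly rate i = 10.7%/12 = 0.0089167, the balance after k of n payments is P · [(1+i)^n − (1+i)^k] / [(1+i)^n − 1].
(1+0.0089167)^84 = 2.10787520 and (1+0.0089167)^62 = 1.73391728, so the balance is 108,000 × (2.10787520 − 1.73391728) / (2.10787520 − 1) = $36,454.88.

$36,455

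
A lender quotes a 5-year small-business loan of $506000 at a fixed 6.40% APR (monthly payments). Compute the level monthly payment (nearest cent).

$9,876.79

Monthly rate = 6.4%/12 = 0.0053333; payment = 506,000 × 0.0053333 / (1 − (1+0.0053333)^−60) = $9,876.79.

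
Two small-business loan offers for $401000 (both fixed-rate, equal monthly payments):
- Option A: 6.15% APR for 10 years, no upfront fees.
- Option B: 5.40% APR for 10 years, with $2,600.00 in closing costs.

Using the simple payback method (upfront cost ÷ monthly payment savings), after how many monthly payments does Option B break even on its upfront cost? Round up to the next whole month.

18 months

Option A: at 6.15% the monthly rate is 0.0051250, so the payment is 401,000 × 0.0051250 / (1 − 1.0051250^−120) = $4,482.19.
Option B: monthly rate = 5.4%/12 = 0.0045000; payment = 401,000 × 0.0045000 / (1 − (1+0.0045000)^−120) = $4,332.06.
Monthly savings = $4,482.19 − $4,332.06 = $150.13.
Break-even = $2,600.00 / $150.13 = 17.32 → 18 months.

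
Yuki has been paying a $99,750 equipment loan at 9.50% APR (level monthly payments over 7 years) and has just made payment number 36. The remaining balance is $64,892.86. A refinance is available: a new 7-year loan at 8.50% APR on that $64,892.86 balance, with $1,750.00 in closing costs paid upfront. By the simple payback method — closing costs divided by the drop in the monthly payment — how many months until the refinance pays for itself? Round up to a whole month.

3 months

Current payment = 99,750 × 9.5%/12 / (1 − (1+0.0079167)^−84) = $1,630.31.
Refinanced payment = 64,892.86 × 0.0070833 / (1 − (1+0.0070833)^−84) = $1,027.67.
Monthly savings = $1,630.31 − $1,027.67 = $602.64.
Break-even = $1,750.00 / $602.64 = 2.90 → 3 months.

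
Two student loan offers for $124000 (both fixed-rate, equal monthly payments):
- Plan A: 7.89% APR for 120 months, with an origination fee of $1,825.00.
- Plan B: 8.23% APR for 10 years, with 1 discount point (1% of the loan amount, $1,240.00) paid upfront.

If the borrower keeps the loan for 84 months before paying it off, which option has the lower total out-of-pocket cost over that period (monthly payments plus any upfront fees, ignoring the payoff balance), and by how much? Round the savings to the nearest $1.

Plan A: monthly rate = 7.89%/12 = 0.0065750; payment = 124,000 × 0.0065750 / (1 − (1+0.0065750)^−120) = $1,497.26.
Plan B: at 8.23% the monthly rate is 0.0068583, so the payment is 124,000 × 0.0068583 / (1 − 1.0068583^−120) = $1,519.57.
Over 84 months: Plan A costs 84 × $1,497.26 + $1,825.00 = $127,594.84; Plan B costs 84 × $1,519.57 + $1,240.00 = $128,883.88.
Plan A is cheaper by $128,883.88 − $127,594.84 = $1,289.04.

Plan A by $1,289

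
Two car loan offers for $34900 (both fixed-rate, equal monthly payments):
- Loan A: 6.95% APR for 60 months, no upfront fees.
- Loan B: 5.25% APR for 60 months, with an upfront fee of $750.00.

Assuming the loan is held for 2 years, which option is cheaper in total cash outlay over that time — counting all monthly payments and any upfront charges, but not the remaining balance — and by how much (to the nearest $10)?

Loan A: monthly rate = 6.95%/12 = 0.0057917; payment = 34,900 × 0.0057917 / (1 − (1+0.0057917)^−60) = $690.24.
Loan B: monthly rate = 5.25%/12 = 0.0043750; payment = 34,900 × 0.0043750 / (1 − (1+0.0043750)^−60) = $662.61.
Over 24 months: Loan A costs 24 × $690.24 = $16,565.76; Loan B costs 24 × $662.61 + $750.00 = $16,652.64.
Loan A is cheaper by $16,652.64 − $16,565.76 = $86.88.

Loan A by $90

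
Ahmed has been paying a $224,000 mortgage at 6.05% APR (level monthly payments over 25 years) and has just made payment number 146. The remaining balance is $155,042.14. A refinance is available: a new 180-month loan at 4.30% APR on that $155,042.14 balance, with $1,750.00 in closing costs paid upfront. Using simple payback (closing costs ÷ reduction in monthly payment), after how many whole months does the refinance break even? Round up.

Current payment = 224,000 × 6.05%/12 / (1 − (1+0.0050417)^−300) = $1,450.09.
Refinanced payment = 155,042.14 × 0.0035833 / (1 − (1+0.0035833)^−180) = $1,170.28.
Monthly savings = $1,450.09 − $1,170.28 = $279.81.
Break-even = $1,750.00 / $279.81 = 6.25 → 7 months.

7 months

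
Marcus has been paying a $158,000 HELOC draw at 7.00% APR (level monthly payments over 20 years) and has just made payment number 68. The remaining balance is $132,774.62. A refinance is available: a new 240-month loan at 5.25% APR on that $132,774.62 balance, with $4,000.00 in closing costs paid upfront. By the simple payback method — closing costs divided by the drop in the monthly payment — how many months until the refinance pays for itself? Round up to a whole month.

13 months

Current payment = 158,000 × 7%/12 / (1 − (1+0.0058333)^−240) = $1,224.97.
Refinanced payment = 132,774.62 × 0.0043750 / (1 − (1+0.0043750)^−240) = $894.69.
Monthly savings = $1,224.97 − $894.69 = $330.28.
Break-even = $4,000.00 / $330.28 = 12.11 → 13 months.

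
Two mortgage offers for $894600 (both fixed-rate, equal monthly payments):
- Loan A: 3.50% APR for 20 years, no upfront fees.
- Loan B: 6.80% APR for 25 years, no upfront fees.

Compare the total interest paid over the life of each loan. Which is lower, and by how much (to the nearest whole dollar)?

Loan A by $617,554

Loan A: at 3.50% the monthly rate is 0.0029167, so the payment is 894,600 × 0.0029167 / (1 − 1.0029167^−240) = $5,188.32.
Total interest on Loan A = 240 × $5,188.32 − $894,600 = $350,596.80.
Loan B: at 6.80% the monthly rate is 0.0056667, so the payment is 894,600 × 0.0056667 / (1 − 1.0056667^−300) = $6,209.17.
Total interest on Loan B = 300 × $6,209.17 − $894,600 = $968,151.00.
Loan A is lower by $617,554.20.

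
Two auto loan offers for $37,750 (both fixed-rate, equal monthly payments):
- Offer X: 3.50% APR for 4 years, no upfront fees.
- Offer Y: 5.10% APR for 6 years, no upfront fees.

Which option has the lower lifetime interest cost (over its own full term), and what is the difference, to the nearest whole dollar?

Offer X by $3,390

Offer X: at 3.50% the monthly rate is 0.0029167, so the payment is 37,750 × 0.0029167 / (1 − 1.0029167^−48) = $843.94.
Total interest on Offer X = 48 × $843.94 − $37,750 = $2,759.12.
Offer Y: monthly rate = 5.1%/12 = 0.0042500; payment = 37,750 × 0.0042500 / (1 − (1+0.0042500)^−72) = $609.71.
Total interest on Offer Y = 72 × $609.71 − $37,750 = $6,149.12.
Offer X is lower by $3,390.00.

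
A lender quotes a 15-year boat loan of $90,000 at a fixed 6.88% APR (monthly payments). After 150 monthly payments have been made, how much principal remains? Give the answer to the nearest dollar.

With monthly rate i = 6.88%/12 = 0.0057333, the balance after k of n payments is P · [(1+i)^n − (1+i)^k] / [(1+i)^n − 1].
(1+0.0057333)^180 = 2.79841409 and (1+0.0057333)^150 = 2.35736401, so the balance is 90,000 × (2.79841409 − 2.35736401) / (2.79841409 − 1) = $22,071.95.

$22,072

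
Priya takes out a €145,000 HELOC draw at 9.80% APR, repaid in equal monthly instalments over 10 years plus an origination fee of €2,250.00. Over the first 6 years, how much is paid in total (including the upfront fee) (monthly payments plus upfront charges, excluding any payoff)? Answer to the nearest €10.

Monthly rate = 9.8%/12 = 0.0081667; payment = 145,000 × 0.0081667 / (1 − (1+0.0081667)^−120) = €1,900.16.
Total outlay = 72 × €1,900.16 + €2,250.00 = €139,061.52.

€139,060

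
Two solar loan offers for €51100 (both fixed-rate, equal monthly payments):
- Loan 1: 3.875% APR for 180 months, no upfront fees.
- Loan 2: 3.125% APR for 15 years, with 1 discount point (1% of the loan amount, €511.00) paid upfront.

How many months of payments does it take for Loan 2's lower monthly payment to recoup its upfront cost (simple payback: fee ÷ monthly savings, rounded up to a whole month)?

28 months

Loan 1: at 3.875% the monthly rate is 0.0032292, so the payment is 51,100 × 0.0032292 / (1 − 1.0032292^−180) = €374.79.
Loan 2: at 3.125% the monthly rate is 0.0026042, so the payment is 51,100 × 0.0026042 / (1 − 1.0026042^−180) = €355.97.
Monthly savings = €374.79 − €355.97 = €18.82.
Break-even = €511.00 / €18.82 = 27.15 → 28 months.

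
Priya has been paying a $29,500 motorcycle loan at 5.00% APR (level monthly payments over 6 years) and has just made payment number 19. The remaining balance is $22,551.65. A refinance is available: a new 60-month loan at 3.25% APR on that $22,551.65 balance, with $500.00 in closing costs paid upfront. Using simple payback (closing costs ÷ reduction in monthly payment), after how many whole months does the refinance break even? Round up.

Current payment = 29,500 × 5%/12 / (1 − (1+0.0041667)^−72) = $475.10.
Refinanced payment = 22,551.65 × 0.0027083 / (1 − (1+0.0027083)^−60) = $407.73.
Monthly savings = $475.10 − $407.73 = $67.37.
Break-even = $500.00 / $67.37 = 7.42 → 8 months.

8 months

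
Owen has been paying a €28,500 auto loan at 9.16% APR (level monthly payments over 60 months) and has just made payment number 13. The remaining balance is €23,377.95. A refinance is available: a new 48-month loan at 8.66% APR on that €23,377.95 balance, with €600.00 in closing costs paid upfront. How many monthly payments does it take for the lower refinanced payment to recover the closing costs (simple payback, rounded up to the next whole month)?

38 months

Current payment = 28,500 × 9.16%/12 / (1 − (1+0.0076333)^−60) = €593.83.
Refinanced payment = 23,377.95 × 0.0072167 / (1 − (1+0.0072167)^−48) = €577.99.
Monthly savings = €593.83 − €577.99 = €15.84.
Break-even = €600.00 / €15.84 = 37.88 → 38 months.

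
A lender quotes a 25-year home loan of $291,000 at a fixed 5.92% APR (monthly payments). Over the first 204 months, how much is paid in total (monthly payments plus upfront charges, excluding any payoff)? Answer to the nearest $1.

$379,585

Monthly rate = 5.92%/12 = 0.0049333; payment = 291,000 × 0.0049333 / (1 − (1+0.0049333)^−300) = $1,860.71.
Total outlay = 204 × $1,860.71 = $379,584.84.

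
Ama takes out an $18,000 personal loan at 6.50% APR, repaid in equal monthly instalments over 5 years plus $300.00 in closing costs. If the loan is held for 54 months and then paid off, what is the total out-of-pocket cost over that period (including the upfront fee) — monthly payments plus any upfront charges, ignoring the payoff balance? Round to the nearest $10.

At 6.50% the monthly rate is 0.0054167, so the payment is 18,000 × 0.0054167 / (1 − 1.0054167^−60) = $352.19.
Total outlay = 54 × $352.19 + $300.00 = $19,318.26.

$19,320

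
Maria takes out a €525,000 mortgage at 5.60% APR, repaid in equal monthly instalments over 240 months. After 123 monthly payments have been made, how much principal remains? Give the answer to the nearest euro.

€327,702

With monthly rate i = 5.6%/12 = 0.0046667, the balance after k of n payments is P · [(1+i)^n − (1+i)^k] / [(1+i)^n − 1].
(1+0.0046667)^240 = 3.05687994 and (1+0.0046667)^123 = 1.77298545, so the balance is 525,000 × (3.05687994 − 1.77298545) / (3.05687994 − 1) = €327,702.46.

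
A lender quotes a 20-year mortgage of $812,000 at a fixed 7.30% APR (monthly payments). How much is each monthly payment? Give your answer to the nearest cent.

Monthly rate = 7.3%/12 = 0.0060833; payment = 812,000 × 0.0060833 / (1 − (1+0.0060833)^−240) = $6,442.48.

$6,442.48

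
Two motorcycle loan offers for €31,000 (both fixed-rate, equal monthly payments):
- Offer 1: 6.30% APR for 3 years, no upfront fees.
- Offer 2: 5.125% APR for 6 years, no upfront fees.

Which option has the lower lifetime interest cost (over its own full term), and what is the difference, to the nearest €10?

Offer 1 by €1,970

Offer 1: monthly rate = 6.3%/12 = 0.0052500; payment = 31,000 × 0.0052500 / (1 − (1+0.0052500)^−36) = €947.30.
Total interest on Offer 1 = 36 × €947.30 − €31,000 = €3,102.80.
Offer 2: at 5.125% the monthly rate is 0.0042708, so the payment is 31,000 × 0.0042708 / (1 − 1.0042708^−72) = €501.05.
Total interest on Offer 2 = 72 × €501.05 − €31,000 = €5,075.60.
Offer 1 is lower by €1,972.80.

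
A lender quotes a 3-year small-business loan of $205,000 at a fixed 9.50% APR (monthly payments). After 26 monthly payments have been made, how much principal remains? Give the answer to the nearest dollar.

$62,897

With monthly rate i = 9.5%/12 = 0.0079167, the balance after k of n payments is P · [(1+i)^n − (1+i)^k] / [(1+i)^n − 1].
(1+0.0079167)^36 = 1.32827060 and (1+0.0079167)^26 = 1.22755312, so the balance is 205,000 × (1.32827060 − 1.22755312) / (1.32827060 − 1) = $62,896.54.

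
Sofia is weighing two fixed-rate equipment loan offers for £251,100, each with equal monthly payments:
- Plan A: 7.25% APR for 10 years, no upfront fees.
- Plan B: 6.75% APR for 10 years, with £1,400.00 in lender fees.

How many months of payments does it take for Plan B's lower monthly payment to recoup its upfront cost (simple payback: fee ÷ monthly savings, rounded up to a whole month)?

Plan A: at 7.25% the monthly rate is 0.0060417, so the payment is 251,100 × 0.0060417 / (1 − 1.0060417^−120) = £2,947.94.
Plan B: monthly rate = 6.75%/12 = 0.0056250; payment = 251,100 × 0.0056250 / (1 − (1+0.0056250)^−120) = £2,883.23.
Monthly savings = £2,947.94 − £2,883.23 = £64.71.
Break-even = £1,400.00 / £64.71 = 21.63 → 22 months.

22 months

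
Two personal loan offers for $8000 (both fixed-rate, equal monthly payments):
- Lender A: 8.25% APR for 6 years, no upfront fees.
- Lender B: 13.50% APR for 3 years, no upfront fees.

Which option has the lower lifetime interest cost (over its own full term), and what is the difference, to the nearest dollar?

Lender B by $396

Lender A: at 8.25% the monthly rate is 0.0068750, so the payment is 8,000 × 0.0068750 / (1 − 1.0068750^−72) = $141.24.
Total interest on Lender A = 72 × $141.24 − $8,000 = $2,169.28.
Lender B: monthly rate = 13.5%/12 = 0.0112500; payment = 8,000 × 0.0112500 / (1 − (1+0.0112500)^−36) = $271.48.
Total interest on Lender B = 36 × $271.48 − $8,000 = $1,773.28.
Lender B is lower by $396.00.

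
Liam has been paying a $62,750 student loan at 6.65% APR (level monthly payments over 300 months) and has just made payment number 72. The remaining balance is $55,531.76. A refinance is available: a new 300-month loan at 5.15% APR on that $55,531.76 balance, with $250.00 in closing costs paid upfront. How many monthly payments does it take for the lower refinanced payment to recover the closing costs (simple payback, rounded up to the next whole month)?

3 months

Current payment = 62,750 × 6.65%/12 / (1 − (1+0.0055417)^−300) = $429.59.
Refinanced payment = 55,531.76 × 0.0042917 / (1 − (1+0.0042917)^−300) = $329.50.
Monthly savings = $429.59 − $329.50 = $100.09.
Break-even = $250.00 / $100.09 = 2.50 → 3 months.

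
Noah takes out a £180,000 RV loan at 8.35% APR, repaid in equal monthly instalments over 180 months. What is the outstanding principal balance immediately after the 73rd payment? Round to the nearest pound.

£132,247

With monthly rate i = 8.35%/12 = 0.0069583, the balance after k of n payments is P · [(1+i)^n − (1+i)^k] / [(1+i)^n − 1].
(1+0.0069583)^180 = 3.48393518 and (1+0.0069583)^73 = 1.65897380, so the balance is 180,000 × (3.48393518 − 1.65897380) / (3.48393518 − 1) = £132,247.03.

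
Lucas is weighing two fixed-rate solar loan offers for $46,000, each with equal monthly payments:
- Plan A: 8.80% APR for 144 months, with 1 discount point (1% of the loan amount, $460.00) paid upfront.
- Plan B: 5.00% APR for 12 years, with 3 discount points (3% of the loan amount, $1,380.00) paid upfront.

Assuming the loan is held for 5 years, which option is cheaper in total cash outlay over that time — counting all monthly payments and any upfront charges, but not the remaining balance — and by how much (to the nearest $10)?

Plan A: monthly rate = 8.8%/12 = 0.0073333; payment = 46,000 × 0.0073333 / (1 − (1+0.0073333)^−144) = $518.33.
Plan B: at 5.00% the monthly rate is 0.0041667, so the payment is 46,000 × 0.0041667 / (1 − 1.0041667^−144) = $425.45.
Over 60 months: Plan A costs 60 × $518.33 + $460.00 = $31,559.80; Plan B costs 60 × $425.45 + $1,380.00 = $26,907.00.
Plan B is cheaper by $31,559.80 − $26,907.00 = $4,652.80.

Plan B by $4,650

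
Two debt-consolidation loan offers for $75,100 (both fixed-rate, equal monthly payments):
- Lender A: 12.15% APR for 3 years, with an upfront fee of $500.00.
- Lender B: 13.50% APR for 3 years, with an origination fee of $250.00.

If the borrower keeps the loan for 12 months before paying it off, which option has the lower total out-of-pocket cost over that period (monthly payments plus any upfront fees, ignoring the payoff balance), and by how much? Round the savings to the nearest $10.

Lender A: at 12.15% the monthly rate is 0.0101250, so the payment is 75,100 × 0.0101250 / (1 − 1.0101250^−36) = $2,499.78.
Lender B: at 13.50% the monthly rate is 0.0112500, so the payment is 75,100 × 0.0112500 / (1 − 1.0112500^−36) = $2,548.54.
Over 12 months: Lender A costs 12 × $2,499.78 + $500.00 = $30,497.36; Lender B costs 12 × $2,548.54 + $250.00 = $30,832.48.
Lender A is cheaper by $30,832.48 − $30,497.36 = $335.12.

Lender A by $340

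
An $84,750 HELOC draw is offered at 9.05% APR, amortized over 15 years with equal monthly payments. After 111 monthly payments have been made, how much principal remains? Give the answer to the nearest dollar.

With monthly rate i = 9.05%/12 = 0.0075417, the balance after k of n payments is P · [(1+i)^n − (1+i)^k] / [(1+i)^n − 1].
(1+0.0075417)^180 = 3.86672032 and (1+0.0075417)^111 = 2.30247383, so the balance is 84,750 × (3.86672032 − 2.30247383) / (3.86672032 − 1) = $46,244.44.

$46,244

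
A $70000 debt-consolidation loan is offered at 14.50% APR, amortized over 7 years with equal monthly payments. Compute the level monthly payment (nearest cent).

$1,331.21

At 14.50% the monthly rate is 0.0120833, so the payment is 70,000 × 0.0120833 / (1 − 1.0120833^−84) = $1,331.21.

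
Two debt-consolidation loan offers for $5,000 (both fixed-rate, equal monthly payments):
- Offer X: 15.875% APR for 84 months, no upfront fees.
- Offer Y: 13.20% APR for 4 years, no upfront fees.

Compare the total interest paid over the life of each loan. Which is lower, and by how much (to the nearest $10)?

Offer X: at 15.875% the monthly rate is 0.0132292, so the payment is 5,000 × 0.0132292 / (1 − 1.0132292^−84) = $98.95.
Total interest on Offer X = 84 × $98.95 − $5,000 = $3,311.80.
Offer Y: monthly rate = 13.2%/12 = 0.0110000; payment = 5,000 × 0.0110000 / (1 − (1+0.0110000)^−48) = $134.63.
Total interest on Offer Y = 48 × $134.63 − $5,000 = $1,462.24.
Offer Y is lower by $1,849.56.

Offer Y by $1,850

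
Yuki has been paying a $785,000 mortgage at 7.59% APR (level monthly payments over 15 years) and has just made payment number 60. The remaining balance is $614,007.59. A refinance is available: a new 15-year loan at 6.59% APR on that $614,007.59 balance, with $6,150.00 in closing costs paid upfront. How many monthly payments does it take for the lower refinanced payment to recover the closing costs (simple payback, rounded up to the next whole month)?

4 months

Current payment = 785,000 × 7.59%/12 / (1 − (1+0.0063250)^−180) = $7,317.25.
Refinanced payment = 614,007.59 × 0.0054917 / (1 − (1+0.0054917)^−180) = $5,379.09.
Monthly savings = $7,317.25 − $5,379.09 = $1,938.16.
Break-even = $6,150.00 / $1,938.16 = 3.17 → 4 months.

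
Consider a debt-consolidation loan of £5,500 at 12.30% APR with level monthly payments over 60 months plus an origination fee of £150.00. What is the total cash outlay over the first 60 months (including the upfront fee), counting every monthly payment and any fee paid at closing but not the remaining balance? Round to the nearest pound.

£7,541

Monthly rate = 12.3%/12 = 0.0102500; payment = 5,500 × 0.0102500 / (1 − (1+0.0102500)^−60) = £123.18.
Total outlay = 60 × £123.18 + £150.00 = £7,540.80.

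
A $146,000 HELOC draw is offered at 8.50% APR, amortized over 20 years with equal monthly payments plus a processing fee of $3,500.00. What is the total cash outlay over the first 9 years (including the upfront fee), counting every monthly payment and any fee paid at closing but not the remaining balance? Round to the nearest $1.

At 8.50% the monthly rate is 0.0070833, so the payment is 146,000 × 0.0070833 / (1 − 1.0070833^−240) = $1,267.02.
Total outlay = 108 × $1,267.02 + $3,500.00 = $140,338.16.

$140,338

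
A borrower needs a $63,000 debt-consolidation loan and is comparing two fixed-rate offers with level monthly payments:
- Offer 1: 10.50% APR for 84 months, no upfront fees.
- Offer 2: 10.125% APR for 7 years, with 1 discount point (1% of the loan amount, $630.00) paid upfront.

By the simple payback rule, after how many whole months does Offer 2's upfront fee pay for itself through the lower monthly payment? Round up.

Offer 1: at 10.50% the monthly rate is 0.0087500, so the payment is 63,000 × 0.0087500 / (1 − 1.0087500^−84) = $1,062.22.
Offer 2: monthly rate = 10.125%/12 = 0.0084375; payment = 63,000 × 0.0084375 / (1 − (1+0.0084375)^−84) = $1,049.95.
Monthly savings = $1,062.22 − $1,049.95 = $12.27.
Break-even = $630.00 / $12.27 = 51.34 → 52 months.

52 months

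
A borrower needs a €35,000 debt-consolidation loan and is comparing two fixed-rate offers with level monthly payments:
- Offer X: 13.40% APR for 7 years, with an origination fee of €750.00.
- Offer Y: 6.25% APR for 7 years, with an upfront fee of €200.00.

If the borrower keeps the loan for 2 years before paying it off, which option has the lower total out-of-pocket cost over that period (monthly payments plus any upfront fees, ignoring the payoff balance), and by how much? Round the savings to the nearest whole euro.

Offer X: monthly rate = 13.4%/12 = 0.0111667; payment = 35,000 × 0.0111667 / (1 − (1+0.0111667)^−84) = €644.35.
Offer Y: at 6.25% the monthly rate is 0.0052083, so the payment is 35,000 × 0.0052083 / (1 − 1.0052083^−84) = €515.50.
Over 24 months: Offer X costs 24 × €644.35 + €750.00 = €16,214.40; Offer Y costs 24 × €515.50 + €200.00 = €12,572.00.
Offer Y is cheaper by €16,214.40 − €12,572.00 = €3,642.40.

Offer Y by €3,642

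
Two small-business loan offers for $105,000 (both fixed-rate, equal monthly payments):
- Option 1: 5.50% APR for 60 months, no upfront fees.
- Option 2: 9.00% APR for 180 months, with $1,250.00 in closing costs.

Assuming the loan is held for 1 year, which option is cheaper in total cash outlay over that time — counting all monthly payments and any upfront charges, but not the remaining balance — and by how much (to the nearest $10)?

Option 2 by $10,040

Option 1: at 5.50% the monthly rate is 0.0045833, so the payment is 105,000 × 0.0045833 / (1 − 1.0045833^−60) = $2,005.62.
Option 2: monthly rate = 9%/12 = 0.0075000; payment = 105,000 × 0.0075000 / (1 − (1+0.0075000)^−180) = $1,064.98.
Over 12 months: Option 1 costs 12 × $2,005.62 = $24,067.44; Option 2 costs 12 × $1,064.98 + $1,250.00 = $14,029.76.
Option 2 is cheaper by $24,067.44 − $14,029.76 = $10,037.68.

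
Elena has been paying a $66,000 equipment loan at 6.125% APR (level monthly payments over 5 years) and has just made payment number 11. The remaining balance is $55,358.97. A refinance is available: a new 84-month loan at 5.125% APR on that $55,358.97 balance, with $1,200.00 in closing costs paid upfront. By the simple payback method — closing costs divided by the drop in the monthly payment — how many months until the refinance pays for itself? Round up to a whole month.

3 months

Current payment = 66,000 × 6.125%/12 / (1 − (1+0.0051042)^−60) = $1,279.80.
Refinanced payment = 55,358.97 × 0.0042708 / (1 − (1+0.0042708)^−84) = $785.69.
Monthly savings = $1,279.80 − $785.69 = $494.11.
Break-even = $1,200.00 / $494.11 = 2.43 → 3 months.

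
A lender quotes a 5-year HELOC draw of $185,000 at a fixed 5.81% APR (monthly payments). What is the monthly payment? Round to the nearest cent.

At 5.81% the monthly rate is 0.0048417, so the payment is 185,000 × 0.0048417 / (1 − 1.0048417^−60) = $3,560.25.

$3,560.25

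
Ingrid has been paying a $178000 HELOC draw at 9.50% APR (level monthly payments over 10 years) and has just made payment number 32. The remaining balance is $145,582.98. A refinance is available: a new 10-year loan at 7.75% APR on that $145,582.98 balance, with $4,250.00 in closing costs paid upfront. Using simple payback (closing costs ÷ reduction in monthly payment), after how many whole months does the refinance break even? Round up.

Current payment = 178,000 × 9.5%/12 / (1 − (1+0.0079167)^−120) = $2,303.28.
Refinanced payment = 145,582.98 × 0.0064583 / (1 − (1+0.0064583)^−120) = $1,747.15.
Monthly savings = $2,303.28 − $1,747.15 = $556.13.
Break-even = $4,250.00 / $556.13 = 7.64 → 8 months.

8 months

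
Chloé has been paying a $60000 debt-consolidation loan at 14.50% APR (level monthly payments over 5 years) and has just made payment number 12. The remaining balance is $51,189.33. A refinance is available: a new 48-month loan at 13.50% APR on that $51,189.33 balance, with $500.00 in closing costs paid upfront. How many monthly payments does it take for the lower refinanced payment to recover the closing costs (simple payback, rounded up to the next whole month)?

Current payment = 60,000 × 14.5%/12 / (1 − (1+0.0120833)^−60) = $1,411.70.
Refinanced payment = 51,189.33 × 0.0112500 / (1 − (1+0.0112500)^−48) = $1,386.02.
Monthly savings = $1,411.70 − $1,386.02 = $25.68.
Break-even = $500.00 / $25.68 = 19.47 → 20 months.

20 months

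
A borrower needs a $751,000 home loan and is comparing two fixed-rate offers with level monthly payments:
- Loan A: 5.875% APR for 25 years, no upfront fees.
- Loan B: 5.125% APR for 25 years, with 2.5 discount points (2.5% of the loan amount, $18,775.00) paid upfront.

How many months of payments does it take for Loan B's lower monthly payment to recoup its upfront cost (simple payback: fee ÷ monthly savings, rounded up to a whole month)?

Loan A: at 5.875% the monthly rate is 0.0048958, so the payment is 751,000 × 0.0048958 / (1 − 1.0048958^−300) = $4,781.48.
Loan B: at 5.125% the monthly rate is 0.0042708, so the payment is 751,000 × 0.0042708 / (1 − 1.0042708^−300) = $4,445.14.
Monthly savings = $4,781.48 − $4,445.14 = $336.34.
Break-even = $18,775.00 / $336.34 = 55.82 → 56 months.

56 months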